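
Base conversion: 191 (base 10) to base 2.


191 (base 10) = 191 (decimal)
191 (decimal) = 10111111 (base 2)


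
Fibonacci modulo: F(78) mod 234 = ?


F(k) mod 234 for k=1..78:
1, 1, 2, 3, 5, 8, 13, 21, 34, 55, 89, 144, 233, 143, 142, 51, 193, 10, 203, 213, 182, 161, 109, 36, 145, 181, 92, 39, 131, 170, 67, 3, 70, 73, 143, 216, 125, 107, 232, 105, 103, 208, 77, 51, 128, 179, 73, 18, 91, 109, 200, 75, 41, 116, 157, 39, 196, 1, 197, 198, 161, 125, 52, 177, 229, 172, 167, 105, 38, 143, 181, 90, 37, 127, 164, 57, 221, 44
F(78) mod 234 = 44


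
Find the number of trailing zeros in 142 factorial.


floor(142/5) = 28
floor(142/25) = 5
floor(142/125) = 1
Total = 34

34 trailing zeros


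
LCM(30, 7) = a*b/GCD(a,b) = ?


GCD(30, 7) = 1
LCM = 30*7/1 = 210/1 = 210

LCM = 210


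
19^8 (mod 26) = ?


19^1 mod 26 = 19
19^2 mod 26 = 23
19^3 mod 26 = 21
19^4 mod 26 = 9
19^5 mod 26 = 15
19^6 mod 26 = 25
19^7 mod 26 = 7
19^8 mod 26 = 3


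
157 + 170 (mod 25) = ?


157 + 170 = 327
327 mod 25 = 2


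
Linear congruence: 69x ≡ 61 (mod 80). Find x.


GCD(69, 80) = 1, unique solution
a^(-1) mod 80 = 29
x = 29 * 61 mod 80 = 9

x ≡ 9 (mod 80)


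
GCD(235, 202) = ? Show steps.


235 = 1 * 202 + 33
202 = 6 * 33 + 4
33 = 8 * 4 + 1
4 = 4 * 1 + 0
GCD = 1


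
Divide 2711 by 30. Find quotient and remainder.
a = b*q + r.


2711 = 30 * 90 + 11
Check: 2700 + 11 = 2711

q = 90, r = 11


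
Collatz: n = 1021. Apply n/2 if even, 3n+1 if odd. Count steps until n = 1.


1021 → 3064 → 1532 → 766 → 383 → 1150 → 575 → 1726 → 863 → 2590 → 1295 → 3886 → 1943 → 5830 → 2915 → 8746 → 4373 → 13120 → 6560 → 3280 → 1640 → 820 → 410 → 205 → 616 → 308 → 154 → 77 → 232 → 116 → 58 → 29 → 88 → 44 → 22 → 11 → 34 → 17 → 52 → 26 → 13 → 40 → 20 → 10 → 5 → 16 → 8 → 4 → 2 → 1
Total steps = 49

49 steps


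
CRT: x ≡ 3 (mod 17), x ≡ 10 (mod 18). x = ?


M = 17*18 = 306
M1 = M/17 = 18, M2 = M/18 = 17
M1^(-1) mod 17 = 1, M2^(-1) mod 18 = 17
x = 3*18*1 + 10*17*17 = 2944
2944 mod 306 = 190
Check: 190 mod 17 = 3 ✓, 190 mod 18 = 10 ✓

x ≡ 190 (mod 306)


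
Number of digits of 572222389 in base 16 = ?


572222389 in base 16 = 221B6BB5
Number of digits = 8

8 digits (base 16)


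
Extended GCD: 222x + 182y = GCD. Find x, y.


Tabular extended Euclidean (each row: r = 222*s + 182*t):
r=222, s=1, t=0
r=182, s=0, t=1
q=1: r=40, s=1, t=-1   [222*(1) + 182*(-1) = 40]
q=4: r=22, s=-4, t=5   [222*(-4) + 182*(5) = 22]
q=1: r=18, s=5, t=-6   [222*(5) + 182*(-6) = 18]
q=1: r=4, s=-9, t=11   [222*(-9) + 182*(11) = 4]
q=4: r=2, s=41, t=-50   [222*(41) + 182*(-50) = 2]
q=2: r=0, s=-91, t=111   [222*(-91) + 182*(111) = 0]
GCD = 2; from the row with r=2: x=41, y=-50
Check: 222*(41) + 182*(-50) = 9102 - 9100 = 2

GCD = 2, x = 41, y = -50


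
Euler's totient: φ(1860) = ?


1860 = 2^2 × 3 × 5 × 31
Prime factors: 2, 3, 5, 31
φ(1860) = 1860 × (1-1/2) × (1-1/3) × (1-1/5) × (1-1/31)
= 1860 × 1/2 × 2/3 × 4/5 × 30/31 = 480

φ(1860) = 480


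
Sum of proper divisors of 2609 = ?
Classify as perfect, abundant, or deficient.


Proper divisors: 1
Sum = 1 = 1
1 < 2609 → deficient

s(2609) = 1 (deficient)


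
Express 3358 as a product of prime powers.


3358 / 2 = 1679
1679 / 23 = 73
73 / 73 = 1
3358 = 2 × 23 × 73


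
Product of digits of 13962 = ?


1 × 3 × 9 × 6 × 2 = 324


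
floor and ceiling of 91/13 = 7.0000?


91/13 = 7.0000
floor = 7
ceil = 7

floor = 7, ceil = 7


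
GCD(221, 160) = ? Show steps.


221 = 1 * 160 + 61
160 = 2 * 61 + 38
61 = 1 * 38 + 23
38 = 1 * 23 + 15
23 = 1 * 15 + 8
15 = 1 * 8 + 7
8 = 1 * 7 + 1
7 = 7 * 1 + 0
GCD = 1


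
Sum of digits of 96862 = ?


9 + 6 + 8 + 6 + 2 = 31


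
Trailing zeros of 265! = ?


floor(265/5) = 53
floor(265/25) = 10
floor(265/125) = 2
Total = 65

65 trailing zeros


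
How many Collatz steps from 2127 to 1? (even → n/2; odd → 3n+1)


2127 → 6382 → 3191 → 9574 → 4787 → 14362 → 7181 → 21544 → 10772 → 5386 → 2693 → 8080 → 4040 → 2020 → 1010 → 505 → 1516 → 758 → 379 → 1138 → 569 → 1708 → 854 → 427 → 1282 → 641 → 1924 → 962 → 481 → 1444 → 722 → 361 → 1084 → 542 → 271 → 814 → 407 → 1222 → 611 → 1834 → 917 → 2752 → 1376 → 688 → 344 → 172 → 86 → 43 → 130 → 65 → 196 → 98 → 49 → 148 → 74 → 37 → 112 → 56 → 28 → 14 → 7 → 22 → 11 → 34 → 17 → 52 → 26 → 13 → 40 → 20 → 10 → 5 → 16 → 8 → 4 → 2 → 1
Total steps = 76

76 steps


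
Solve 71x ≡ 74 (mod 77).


GCD(71, 77) = 1, unique solution
a^(-1) mod 77 = 64
x = 64 * 74 mod 77 = 39

x ≡ 39 (mod 77)


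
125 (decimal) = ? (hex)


125 (base 10) = 125 (decimal)
125 (decimal) = 7D (base 16)


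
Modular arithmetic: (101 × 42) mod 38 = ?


101 × 42 = 4242
4242 mod 38 = 24


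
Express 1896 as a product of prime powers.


1896 / 2 = 948
948 / 2 = 474
474 / 2 = 237
237 / 3 = 79
79 / 79 = 1
1896 = 2^3 × 3 × 79


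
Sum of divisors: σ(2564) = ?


Divisors of 2564: 1, 2, 4, 641, 1282, 2564
Sum = 1 + 2 + 4 + 641 + 1282 + 2564 = 4494

σ(2564) = 4494


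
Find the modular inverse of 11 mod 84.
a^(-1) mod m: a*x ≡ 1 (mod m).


Use the extended Euclidean algorithm on (84, 11); each row r = 84*s + 11*t:
r=84, s=1, t=0
r=11, s=0, t=1
q=7: r=7, s=1, t=-7   [84*(1) + 11*(-7) = 7]
q=1: r=4, s=-1, t=8   [84*(-1) + 11*(8) = 4]
q=1: r=3, s=2, t=-15   [84*(2) + 11*(-15) = 3]
q=1: r=1, s=-3, t=23   [84*(-3) + 11*(23) = 1]
q=3: r=0, s=11, t=-84   [84*(11) + 11*(-84) = 0]
GCD = 1 with t = 23, so 11*(23) ≡ 1 (mod 84)
Inverse = 23 mod 84 = 23
Check: 11 * 23 = 253 ≡ 1 (mod 84)

11^(-1) ≡ 23 (mod 84)


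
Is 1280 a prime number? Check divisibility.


1280 / 2 = 640 (exact division)
1280 is NOT prime.

No, 1280 is not prime


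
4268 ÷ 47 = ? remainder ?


4268 = 47 * 90 + 38
Check: 4230 + 38 = 4268

q = 90, r = 38


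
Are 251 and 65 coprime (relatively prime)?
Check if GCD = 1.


Euclidean algorithm:
251 = 3 * 65 + 56
65 = 1 * 56 + 9
56 = 6 * 9 + 2
9 = 4 * 2 + 1
2 = 2 * 1 + 0
GCD(251, 65) = 1

Yes, coprime (GCD = 1)


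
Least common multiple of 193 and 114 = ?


GCD(193, 114) = 1
LCM = 193*114/1 = 22002/1 = 22002

LCM = 22002


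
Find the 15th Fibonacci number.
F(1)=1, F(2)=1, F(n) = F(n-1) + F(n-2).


Sequence: 1, 1, 2, 3, 5, 8, 13, 21, 34, 55, 89, 144, 233, 377, 610
F(15) = 610


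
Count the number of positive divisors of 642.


642 = 2^1 × 3^1 × 107^1
d(642) = (1+1) × (1+1) × (1+1) = 8

8 divisors


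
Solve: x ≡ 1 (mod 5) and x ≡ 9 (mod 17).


M = 5*17 = 85
M1 = M/5 = 17, M2 = M/17 = 5
M1^(-1) mod 5 = 3, M2^(-1) mod 17 = 7
x = 1*17*3 + 9*5*7 = 366
366 mod 85 = 26
Check: 26 mod 5 = 1 ✓, 26 mod 17 = 9 ✓

x ≡ 26 (mod 85)


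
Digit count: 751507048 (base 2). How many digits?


751507048 in base 2 = 101100110010110001011001101000
Number of digits = 30

30 digits (base 2)


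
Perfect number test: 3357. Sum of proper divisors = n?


Proper divisors of 3357: 1, 3, 9, 373, 1119
Sum = 1 + 3 + 9 + 373 + 1119 = 1505

No, 3357 is not perfect (1505 ≠ 3357)


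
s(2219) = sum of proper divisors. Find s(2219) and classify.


Proper divisors: 1, 7, 317
Sum = 1 + 7 + 317 = 325
325 < 2219 → deficient

s(2219) = 325 (deficient)


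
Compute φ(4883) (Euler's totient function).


4883 = 19 × 257
Prime factors: 19, 257
φ(4883) = 4883 × (1-1/19) × (1-1/257)
= 4883 × 18/19 × 256/257 = 4608

φ(4883) = 4608


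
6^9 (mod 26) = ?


6^1 mod 26 = 6
6^2 mod 26 = 10
6^3 mod 26 = 8
6^4 mod 26 = 22
6^5 mod 26 = 2
6^6 mod 26 = 12
6^7 mod 26 = 20
6^8 mod 26 = 16
6^9 mod 26 = 18


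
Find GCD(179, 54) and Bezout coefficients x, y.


Tabular extended Euclidean (each row: r = 179*s + 54*t):
r=179, s=1, t=0
r=54, s=0, t=1
q=3: r=17, s=1, t=-3   [179*(1) + 54*(-3) = 17]
q=3: r=3, s=-3, t=10   [179*(-3) + 54*(10) = 3]
q=5: r=2, s=16, t=-53   [179*(16) + 54*(-53) = 2]
q=1: r=1, s=-19, t=63   [179*(-19) + 54*(63) = 1]
q=2: r=0, s=54, t=-179   [179*(54) + 54*(-179) = 0]
GCD = 1; from the row with r=1: x=-19, y=63
Check: 179*(-19) + 54*(63) = -3401 + 3402 = 1

GCD = 1, x = -19, y = 63


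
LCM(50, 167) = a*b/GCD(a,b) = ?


GCD(50, 167) = 1
LCM = 50*167/1 = 8350/1 = 8350

LCM = 8350


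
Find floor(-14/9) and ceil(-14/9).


-14/9 = -1.5556
floor = -2
ceil = -1

floor = -2, ceil = -1


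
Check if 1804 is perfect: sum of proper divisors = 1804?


Proper divisors of 1804: 1, 2, 4, 11, 22, 41, 44, 82, 164, 451, 902
Sum = 1 + 2 + 4 + 11 + 22 + 41 + 44 + 82 + 164 + 451 + 902 = 1724

No, 1804 is not perfect (1724 ≠ 1804)


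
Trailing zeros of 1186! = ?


floor(1186/5) = 237
floor(1186/25) = 47
floor(1186/125) = 9
floor(1186/625) = 1
Total = 294

294 trailing zeros


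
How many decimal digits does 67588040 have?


67588040 has 8 digits in base 10
floor(log10(67588040)) + 1 = floor(7.8299) + 1 = 8

8 digits (base 10)


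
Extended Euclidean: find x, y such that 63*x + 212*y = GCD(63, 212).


Tabular extended Euclidean (each row: r = 63*s + 212*t):
r=63, s=1, t=0
r=212, s=0, t=1
q=0: r=63, s=1, t=0   [63*(1) + 212*(0) = 63]
q=3: r=23, s=-3, t=1   [63*(-3) + 212*(1) = 23]
q=2: r=17, s=7, t=-2   [63*(7) + 212*(-2) = 17]
q=1: r=6, s=-10, t=3   [63*(-10) + 212*(3) = 6]
q=2: r=5, s=27, t=-8   [63*(27) + 212*(-8) = 5]
q=1: r=1, s=-37, t=11   [63*(-37) + 212*(11) = 1]
q=5: r=0, s=212, t=-63   [63*(212) + 212*(-63) = 0]
GCD = 1; from the row with r=1: x=-37, y=11
Check: 63*(-37) + 212*(11) = -2331 + 2332 = 1

GCD = 1, x = -37, y = 11


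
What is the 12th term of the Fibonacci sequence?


Sequence: 1, 1, 2, 3, 5, 8, 13, 21, 34, 55, 89, 144
F(12) = 144


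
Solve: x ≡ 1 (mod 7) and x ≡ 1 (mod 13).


M = 7*13 = 91
M1 = M/7 = 13, M2 = M/13 = 7
M1^(-1) mod 7 = 6, M2^(-1) mod 13 = 2
x = 1*13*6 + 1*7*2 = 92
92 mod 91 = 1
Check: 1 mod 7 = 1 ✓, 1 mod 13 = 1 ✓

x ≡ 1 (mod 91)


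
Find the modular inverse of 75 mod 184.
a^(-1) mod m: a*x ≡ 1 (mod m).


Use the extended Euclidean algorithm on (184, 75); each row r = 184*s + 75*t:
r=184, s=1, t=0
r=75, s=0, t=1
q=2: r=34, s=1, t=-2   [184*(1) + 75*(-2) = 34]
q=2: r=7, s=-2, t=5   [184*(-2) + 75*(5) = 7]
q=4: r=6, s=9, t=-22   [184*(9) + 75*(-22) = 6]
q=1: r=1, s=-11, t=27   [184*(-11) + 75*(27) = 1]
q=6: r=0, s=75, t=-184   [184*(75) + 75*(-184) = 0]
GCD = 1 with t = 27, so 75*(27) ≡ 1 (mod 184)
Inverse = 27 mod 184 = 27
Check: 75 * 27 = 2025 ≡ 1 (mod 184)

75^(-1) ≡ 27 (mod 184)


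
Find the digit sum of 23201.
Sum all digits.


2 + 3 + 2 + 0 + 1 = 8


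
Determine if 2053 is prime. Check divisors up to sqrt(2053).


Check divisors up to sqrt(2053) = 45.3100
No divisors found.
2053 is prime.

Yes, 2053 is prime


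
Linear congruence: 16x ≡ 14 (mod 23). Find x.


GCD(16, 23) = 1, unique solution
a^(-1) mod 23 = 13
x = 13 * 14 mod 23 = 21

x ≡ 21 (mod 23)


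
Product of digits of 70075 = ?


7 × 0 × 0 × 7 × 5 = 0


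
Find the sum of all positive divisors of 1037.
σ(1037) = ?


Divisors of 1037: 1, 17, 61, 1037
Sum = 1 + 17 + 61 + 1037 = 1116

σ(1037) = 1116


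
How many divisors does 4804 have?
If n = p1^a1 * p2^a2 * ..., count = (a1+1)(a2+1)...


4804 = 2^2 × 1201^1
d(4804) = (2+1) × (1+1) = 6

6 divisors


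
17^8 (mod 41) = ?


17^1 mod 41 = 17
17^2 mod 41 = 2
17^3 mod 41 = 34
17^4 mod 41 = 4
17^5 mod 41 = 27
17^6 mod 41 = 8
17^7 mod 41 = 13
17^8 mod 41 = 16


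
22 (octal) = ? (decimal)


22 (base 8) = 18 (decimal)
18 (decimal) = 18 (base 10)


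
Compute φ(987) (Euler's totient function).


987 = 3 × 7 × 47
Prime factors: 3, 7, 47
φ(987) = 987 × (1-1/3) × (1-1/7) × (1-1/47)
= 987 × 2/3 × 6/7 × 46/47 = 552

φ(987) = 552


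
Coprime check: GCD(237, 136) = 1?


Euclidean algorithm:
237 = 1 * 136 + 101
136 = 1 * 101 + 35
101 = 2 * 35 + 31
35 = 1 * 31 + 4
31 = 7 * 4 + 3
4 = 1 * 3 + 1
3 = 3 * 1 + 0
GCD(237, 136) = 1

Yes, coprime (GCD = 1)


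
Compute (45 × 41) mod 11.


45 × 41 = 1845
1845 mod 11 = 8


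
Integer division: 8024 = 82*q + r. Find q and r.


8024 = 82 * 97 + 70
Check: 7954 + 70 = 8024

q = 97, r = 70


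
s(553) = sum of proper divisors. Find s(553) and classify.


Proper divisors: 1, 7, 79
Sum = 1 + 7 + 79 = 87
87 < 553 → deficient

s(553) = 87 (deficient)


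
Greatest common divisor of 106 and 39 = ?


106 = 2 * 39 + 28
39 = 1 * 28 + 11
28 = 2 * 11 + 6
11 = 1 * 6 + 5
6 = 1 * 5 + 1
5 = 5 * 1 + 0
GCD = 1


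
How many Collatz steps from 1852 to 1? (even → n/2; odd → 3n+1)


1852 → 926 → 463 → 1390 → 695 → 2086 → 1043 → 3130 → 1565 → 4696 → 2348 → 1174 → 587 → 1762 → 881 → 2644 → 1322 → 661 → 1984 → 992 → 496 → 248 → 124 → 62 → 31 → 94 → 47 → 142 → 71 → 214 → 107 → 322 → 161 → 484 → 242 → 121 → 364 → 182 → 91 → 274 → 137 → 412 → 206 → 103 → 310 → 155 → 466 → 233 → 700 → 350 → 175 → 526 → 263 → 790 → 395 → 1186 → 593 → 1780 → 890 → 445 → 1336 → 668 → 334 → 167 → 502 → 251 → 754 → 377 → 1132 → 566 → 283 → 850 → 425 → 1276 → 638 → 319 → 958 → 479 → 1438 → 719 → 2158 → 1079 → 3238 → 1619 → 4858 → 2429 → 7288 → 3644 → 1822 → 911 → 2734 → 1367 → 4102 → 2051 → 6154 → 3077 → 9232 → 4616 → 2308 → 1154 → 577 → 1732 → 866 → 433 → 1300 → 650 → 325 → 976 → 488 → 244 → 122 → 61 → 184 → 92 → 46 → 23 → 70 → 35 → 106 → 53 → 160 → 80 → 40 → 20 → 10 → 5 → 16 → 8 → 4 → 2 → 1
Total steps = 130

130 steps


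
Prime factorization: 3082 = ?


3082 / 2 = 1541
1541 / 23 = 67
67 / 67 = 1
3082 = 2 × 23 × 67


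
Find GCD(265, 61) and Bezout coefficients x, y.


Tabular extended Euclidean (each row: r = 265*s + 61*t):
r=265, s=1, t=0
r=61, s=0, t=1
q=4: r=21, s=1, t=-4   [265*(1) + 61*(-4) = 21]
q=2: r=19, s=-2, t=9   [265*(-2) + 61*(9) = 19]
q=1: r=2, s=3, t=-13   [265*(3) + 61*(-13) = 2]
q=9: r=1, s=-29, t=126   [265*(-29) + 61*(126) = 1]
q=2: r=0, s=61, t=-265   [265*(61) + 61*(-265) = 0]
GCD = 1; from the row with r=1: x=-29, y=126
Check: 265*(-29) + 61*(126) = -7685 + 7686 = 1

GCD = 1, x = -29, y = 126


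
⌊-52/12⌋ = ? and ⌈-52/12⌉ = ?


-52/12 = -4.3333
floor = -5
ceil = -4

floor = -5, ceil = -4


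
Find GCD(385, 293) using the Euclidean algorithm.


385 = 1 * 293 + 92
293 = 3 * 92 + 17
92 = 5 * 17 + 7
17 = 2 * 7 + 3
7 = 2 * 3 + 1
3 = 3 * 1 + 0
GCD = 1


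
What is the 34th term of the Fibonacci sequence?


Sequence: 1, 1, 2, 3, 5, 8, 13, 21, 34, 55, 89, 144, 233, 377, 610, 987, 1597, 2584, 4181, 6765, 10946, 17711, 28657, 46368, 75025, 121393, 196418, 317811, 514229, 832040, 1346269, 2178309, 3524578, 5702887
F(34) = 5702887


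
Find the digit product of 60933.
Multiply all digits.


6 × 0 × 9 × 3 × 3 = 0


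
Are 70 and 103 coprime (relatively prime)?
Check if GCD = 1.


Euclidean algorithm:
103 = 1 * 70 + 33
70 = 2 * 33 + 4
33 = 8 * 4 + 1
4 = 4 * 1 + 0
GCD(70, 103) = 1

Yes, coprime (GCD = 1)


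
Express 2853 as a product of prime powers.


2853 / 3 = 951
951 / 3 = 317
317 / 317 = 1
2853 = 3^2 × 317


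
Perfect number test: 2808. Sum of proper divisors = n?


Proper divisors of 2808: 1, 2, 3, 4, 6, 8, 9, 12, 13, 18, 24, 26, 27, 36, 39, 52, 54, 72, 78, 104, 108, 117, 156, 216, 234, 312, 351, 468, 702, 936, 1404
Sum = 1 + 2 + 3 + 4 + 6 + 8 + 9 + 12 + 13 + 18 + 24 + 26 + 27 + 36 + 39 + 52 + 54 + 72 + 78 + 104 + 108 + 117 + 156 + 216 + 234 + 312 + 351 + 468 + 702 + 936 + 1404 = 5592

No, 2808 is not perfect (5592 ≠ 2808)


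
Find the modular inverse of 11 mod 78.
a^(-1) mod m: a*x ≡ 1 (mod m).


Use the extended Euclidean algorithm on (78, 11); each row r = 78*s + 11*t:
r=78, s=1, t=0
r=11, s=0, t=1
q=7: r=1, s=1, t=-7   [78*(1) + 11*(-7) = 1]
q=11: r=0, s=-11, t=78   [78*(-11) + 11*(78) = 0]
GCD = 1 with t = -7, so 11*(-7) ≡ 1 (mod 78)
Inverse = -7 mod 78 = 71
Check: 11 * 71 = 781 ≡ 1 (mod 78)

11^(-1) ≡ 71 (mod 78)


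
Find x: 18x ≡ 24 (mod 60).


GCD(18, 60) = 6 divides 24
Divide: 3x ≡ 4 (mod 10)
x ≡ 8 (mod 10)


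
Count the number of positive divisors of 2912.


2912 = 2^5 × 7^1 × 13^1
d(2912) = (5+1) × (1+1) × (1+1) = 24

24 divisors


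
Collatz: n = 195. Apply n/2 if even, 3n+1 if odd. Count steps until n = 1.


195 → 586 → 293 → 880 → 440 → 220 → 110 → 55 → 166 → 83 → 250 → 125 → 376 → 188 → 94 → 47 → 142 → 71 → 214 → 107 → 322 → 161 → 484 → 242 → 121 → 364 → 182 → 91 → 274 → 137 → 412 → 206 → 103 → 310 → 155 → 466 → 233 → 700 → 350 → 175 → 526 → 263 → 790 → 395 → 1186 → 593 → 1780 → 890 → 445 → 1336 → 668 → 334 → 167 → 502 → 251 → 754 → 377 → 1132 → 566 → 283 → 850 → 425 → 1276 → 638 → 319 → 958 → 479 → 1438 → 719 → 2158 → 1079 → 3238 → 1619 → 4858 → 2429 → 7288 → 3644 → 1822 → 911 → 2734 → 1367 → 4102 → 2051 → 6154 → 3077 → 9232 → 4616 → 2308 → 1154 → 577 → 1732 → 866 → 433 → 1300 → 650 → 325 → 976 → 488 → 244 → 122 → 61 → 184 → 92 → 46 → 23 → 70 → 35 → 106 → 53 → 160 → 80 → 40 → 20 → 10 → 5 → 16 → 8 → 4 → 2 → 1
Total steps = 119

119 steps


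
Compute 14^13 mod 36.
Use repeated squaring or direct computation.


14^1 mod 36 = 14
14^2 mod 36 = 16
14^3 mod 36 = 8
14^4 mod 36 = 4
14^5 mod 36 = 20
14^6 mod 36 = 28
14^7 mod 36 = 32
14^8 mod 36 = 16
14^9 mod 36 = 8
14^10 mod 36 = 4
14^11 mod 36 = 20
14^12 mod 36 = 28
14^13 mod 36 = 32


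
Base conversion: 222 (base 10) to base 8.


222 (base 10) = 222 (decimal)
222 (decimal) = 336 (base 8)


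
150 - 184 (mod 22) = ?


150 - 184 = -34
-34 mod 22 = 10


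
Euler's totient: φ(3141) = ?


3141 = 3^2 × 349
Prime factors: 3, 349
φ(3141) = 3141 × (1-1/3) × (1-1/349)
= 3141 × 2/3 × 348/349 = 2088

φ(3141) = 2088


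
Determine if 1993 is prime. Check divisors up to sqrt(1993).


Check divisors up to sqrt(1993) = 44.6430
No divisors found.
1993 is prime.

Yes, 1993 is prime


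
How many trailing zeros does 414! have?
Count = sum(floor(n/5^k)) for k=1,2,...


floor(414/5) = 82
floor(414/25) = 16
floor(414/125) = 3
Total = 101

101 trailing zeros


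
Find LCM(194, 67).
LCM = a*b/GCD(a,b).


GCD(194, 67) = 1
LCM = 194*67/1 = 12998/1 = 12998

LCM = 12998


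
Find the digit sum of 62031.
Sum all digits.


6 + 2 + 0 + 3 + 1 = 12


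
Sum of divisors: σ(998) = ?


Divisors of 998: 1, 2, 499, 998
Sum = 1 + 2 + 499 + 998 = 1500

σ(998) = 1500


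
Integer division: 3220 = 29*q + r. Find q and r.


3220 = 29 * 111 + 1
Check: 3219 + 1 = 3220

q = 111, r = 1


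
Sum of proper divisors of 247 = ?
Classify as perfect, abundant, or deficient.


Proper divisors: 1, 13, 19
Sum = 1 + 13 + 19 = 33
33 < 247 → deficient

s(247) = 33 (deficient)


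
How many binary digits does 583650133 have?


583650133 in base 2 = 100010110010011100101101010101
Number of digits = 30

30 digits (base 2)


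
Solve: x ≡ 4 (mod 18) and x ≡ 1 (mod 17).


M = 18*17 = 306
M1 = M/18 = 17, M2 = M/17 = 18
M1^(-1) mod 18 = 17, M2^(-1) mod 17 = 1
x = 4*17*17 + 1*18*1 = 1174
1174 mod 306 = 256
Check: 256 mod 18 = 4 ✓, 256 mod 17 = 1 ✓

x ≡ 256 (mod 306)


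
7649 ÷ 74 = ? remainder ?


7649 = 74 * 103 + 27
Check: 7622 + 27 = 7649

q = 103, r = 27


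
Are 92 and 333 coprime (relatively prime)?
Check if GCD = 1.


Euclidean algorithm:
333 = 3 * 92 + 57
92 = 1 * 57 + 35
57 = 1 * 35 + 22
35 = 1 * 22 + 13
22 = 1 * 13 + 9
13 = 1 * 9 + 4
9 = 2 * 4 + 1
4 = 4 * 1 + 0
GCD(92, 333) = 1

Yes, coprime (GCD = 1)


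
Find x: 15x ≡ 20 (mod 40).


GCD(15, 40) = 5 divides 20
Divide: 3x ≡ 4 (mod 8)
x ≡ 4 (mod 8)


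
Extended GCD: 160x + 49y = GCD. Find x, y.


Tabular extended Euclidean (each row: r = 160*s + 49*t):
r=160, s=1, t=0
r=49, s=0, t=1
q=3: r=13, s=1, t=-3   [160*(1) + 49*(-3) = 13]
q=3: r=10, s=-3, t=10   [160*(-3) + 49*(10) = 10]
q=1: r=3, s=4, t=-13   [160*(4) + 49*(-13) = 3]
q=3: r=1, s=-15, t=49   [160*(-15) + 49*(49) = 1]
q=3: r=0, s=49, t=-160   [160*(49) + 49*(-160) = 0]
GCD = 1; from the row with r=1: x=-15, y=49
Check: 160*(-15) + 49*(49) = -2400 + 2401 = 1

GCD = 1, x = -15, y = 49


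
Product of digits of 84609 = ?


8 × 4 × 6 × 0 × 9 = 0


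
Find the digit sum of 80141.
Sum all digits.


8 + 0 + 1 + 4 + 1 = 14


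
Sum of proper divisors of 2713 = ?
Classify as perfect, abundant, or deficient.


Proper divisors: 1
Sum = 1 = 1
1 < 2713 → deficient

s(2713) = 1 (deficient)


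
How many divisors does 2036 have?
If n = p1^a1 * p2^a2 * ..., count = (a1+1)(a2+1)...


2036 = 2^2 × 509^1
d(2036) = (2+1) × (1+1) = 6

6 divisors


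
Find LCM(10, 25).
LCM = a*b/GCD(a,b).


GCD(10, 25) = 5
LCM = 10*25/5 = 250/5 = 50

LCM = 50


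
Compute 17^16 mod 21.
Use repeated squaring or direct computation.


17^1 mod 21 = 17
17^2 mod 21 = 16
17^3 mod 21 = 20
17^4 mod 21 = 4
17^5 mod 21 = 5
17^6 mod 21 = 1
17^7 mod 21 = 17
17^8 mod 21 = 16
17^9 mod 21 = 20
17^10 mod 21 = 4
17^11 mod 21 = 5
17^12 mod 21 = 1
17^13 mod 21 = 17
17^14 mod 21 = 16
17^15 mod 21 = 20
17^16 mod 21 = 4


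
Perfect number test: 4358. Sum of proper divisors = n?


Proper divisors of 4358: 1, 2, 2179
Sum = 1 + 2 + 2179 = 2182

No, 4358 is not perfect (2182 ≠ 4358)


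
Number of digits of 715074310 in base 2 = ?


715074310 in base 2 = 101010100111110010101100000110
Number of digits = 30

30 digits (base 2)


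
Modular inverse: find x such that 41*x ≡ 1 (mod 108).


Use the extended Euclidean algorithm on (108, 41); each row r = 108*s + 41*t:
r=108, s=1, t=0
r=41, s=0, t=1
q=2: r=26, s=1, t=-2   [108*(1) + 41*(-2) = 26]
q=1: r=15, s=-1, t=3   [108*(-1) + 41*(3) = 15]
q=1: r=11, s=2, t=-5   [108*(2) + 41*(-5) = 11]
q=1: r=4, s=-3, t=8   [108*(-3) + 41*(8) = 4]
q=2: r=3, s=8, t=-21   [108*(8) + 41*(-21) = 3]
q=1: r=1, s=-11, t=29   [108*(-11) + 41*(29) = 1]
q=3: r=0, s=41, t=-108   [108*(41) + 41*(-108) = 0]
GCD = 1 with t = 29, so 41*(29) ≡ 1 (mod 108)
Inverse = 29 mod 108 = 29
Check: 41 * 29 = 1189 ≡ 1 (mod 108)

41^(-1) ≡ 29 (mod 108)


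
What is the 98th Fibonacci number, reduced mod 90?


F(k) mod 90 for k=1..98:
1, 1, 2, 3, 5, 8, 13, 21, 34, 55, 89, 54, 53, 17, 70, 87, 67, 64, 41, 15, 56, 71, 37, 18, 55, 73, 38, 21, 59, 80, 49, 39, 88, 37, 35, 72, 17, 89, 16, 15, 31, 46, 77, 33, 20, 53, 73, 36, 19, 55, 74, 39, 23, 62, 85, 57, 52, 19, 71, 0, 71, 71, 52, 33, 85, 28, 23, 51, 74, 35, 19, 54, 73, 37, 20, 57, 77, 44, 31, 75, 16, 1, 17, 18, 35, 53, 88, 51, 49, 10, 59, 69, 38, 17, 55, 72, 37, 19
F(98) mod 90 = 19


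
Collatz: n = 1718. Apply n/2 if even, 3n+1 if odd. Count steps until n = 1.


1718 → 859 → 2578 → 1289 → 3868 → 1934 → 967 → 2902 → 1451 → 4354 → 2177 → 6532 → 3266 → 1633 → 4900 → 2450 → 1225 → 3676 → 1838 → 919 → 2758 → 1379 → 4138 → 2069 → 6208 → 3104 → 1552 → 776 → 388 → 194 → 97 → 292 → 146 → 73 → 220 → 110 → 55 → 166 → 83 → 250 → 125 → 376 → 188 → 94 → 47 → 142 → 71 → 214 → 107 → 322 → 161 → 484 → 242 → 121 → 364 → 182 → 91 → 274 → 137 → 412 → 206 → 103 → 310 → 155 → 466 → 233 → 700 → 350 → 175 → 526 → 263 → 790 → 395 → 1186 → 593 → 1780 → 890 → 445 → 1336 → 668 → 334 → 167 → 502 → 251 → 754 → 377 → 1132 → 566 → 283 → 850 → 425 → 1276 → 638 → 319 → 958 → 479 → 1438 → 719 → 2158 → 1079 → 3238 → 1619 → 4858 → 2429 → 7288 → 3644 → 1822 → 911 → 2734 → 1367 → 4102 → 2051 → 6154 → 3077 → 9232 → 4616 → 2308 → 1154 → 577 → 1732 → 866 → 433 → 1300 → 650 → 325 → 976 → 488 → 244 → 122 → 61 → 184 → 92 → 46 → 23 → 70 → 35 → 106 → 53 → 160 → 80 → 40 → 20 → 10 → 5 → 16 → 8 → 4 → 2 → 1
Total steps = 148

148 steps


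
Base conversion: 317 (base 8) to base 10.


317 (base 8) = 207 (decimal)
207 (decimal) = 207 (base 10)


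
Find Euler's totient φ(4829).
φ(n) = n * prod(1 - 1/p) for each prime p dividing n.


4829 = 11 × 439
Prime factors: 11, 439
φ(4829) = 4829 × (1-1/11) × (1-1/439)
= 4829 × 10/11 × 438/439 = 4380

φ(4829) = 4380


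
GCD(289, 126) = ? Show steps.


289 = 2 * 126 + 37
126 = 3 * 37 + 15
37 = 2 * 15 + 7
15 = 2 * 7 + 1
7 = 7 * 1 + 0
GCD = 1


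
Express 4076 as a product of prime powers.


4076 / 2 = 2038
2038 / 2 = 1019
1019 / 1019 = 1
4076 = 2^2 × 1019


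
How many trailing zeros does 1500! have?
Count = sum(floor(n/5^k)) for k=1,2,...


floor(1500/5) = 300
floor(1500/25) = 60
floor(1500/125) = 12
floor(1500/625) = 2
Total = 374

374 trailing zeros


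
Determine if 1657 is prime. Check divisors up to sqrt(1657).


Check divisors up to sqrt(1657) = 40.7063
No divisors found.
1657 is prime.

Yes, 1657 is prime


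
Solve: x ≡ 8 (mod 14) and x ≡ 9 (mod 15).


M = 14*15 = 210
M1 = M/14 = 15, M2 = M/15 = 14
M1^(-1) mod 14 = 1, M2^(-1) mod 15 = 14
x = 8*15*1 + 9*14*14 = 1884
1884 mod 210 = 204
Check: 204 mod 14 = 8 ✓, 204 mod 15 = 9 ✓

x ≡ 204 (mod 210)


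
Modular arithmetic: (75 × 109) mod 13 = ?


75 × 109 = 8175
8175 mod 13 = 11


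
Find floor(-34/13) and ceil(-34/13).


-34/13 = -2.6154
floor = -3
ceil = -2

floor = -3, ceil = -2


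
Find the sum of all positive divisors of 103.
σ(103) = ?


Divisors of 103: 1, 103
Sum = 1 + 103 = 104

σ(103) = 104


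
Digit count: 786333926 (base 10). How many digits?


786333926 has 9 digits in base 10
floor(log10(786333926)) + 1 = floor(8.8956) + 1 = 9

9 digits (base 10)


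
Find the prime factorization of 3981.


3981 / 3 = 1327
1327 / 1327 = 1
3981 = 3 × 1327


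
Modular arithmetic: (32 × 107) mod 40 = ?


32 × 107 = 3424
3424 mod 40 = 24


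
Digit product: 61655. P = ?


6 × 1 × 6 × 5 × 5 = 900


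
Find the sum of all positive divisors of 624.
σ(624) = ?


Divisors of 624: 1, 2, 3, 4, 6, 8, 12, 13, 16, 24, 26, 39, 48, 52, 78, 104, 156, 208, 312, 624
Sum = 1 + 2 + 3 + 4 + 6 + 8 + 12 + 13 + 16 + 24 + 26 + 39 + 48 + 52 + 78 + 104 + 156 + 208 + 312 + 624 = 1736

σ(624) = 1736


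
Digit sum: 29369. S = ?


2 + 9 + 3 + 6 + 9 = 29


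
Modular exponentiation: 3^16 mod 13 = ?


3^1 mod 13 = 3
3^2 mod 13 = 9
3^3 mod 13 = 1
3^4 mod 13 = 3
3^5 mod 13 = 9
3^6 mod 13 = 1
3^7 mod 13 = 3
3^8 mod 13 = 9
3^9 mod 13 = 1
3^10 mod 13 = 3
3^11 mod 13 = 9
3^12 mod 13 = 1
3^13 mod 13 = 3
3^14 mod 13 = 9
3^15 mod 13 = 1
3^16 mod 13 = 3


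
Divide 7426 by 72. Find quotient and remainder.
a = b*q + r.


7426 = 72 * 103 + 10
Check: 7416 + 10 = 7426

q = 103, r = 10


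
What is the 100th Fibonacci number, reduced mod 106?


F(k) mod 106 for k=1..100:
1, 1, 2, 3, 5, 8, 13, 21, 34, 55, 89, 38, 21, 59, 80, 33, 7, 40, 47, 87, 28, 9, 37, 46, 83, 23, 0, 23, 23, 46, 69, 9, 78, 87, 59, 40, 99, 33, 26, 59, 85, 38, 17, 55, 72, 21, 93, 8, 101, 3, 104, 1, 105, 0, 105, 105, 104, 103, 101, 98, 93, 85, 72, 51, 17, 68, 85, 47, 26, 73, 99, 66, 59, 19, 78, 97, 69, 60, 23, 83, 0, 83, 83, 60, 37, 97, 28, 19, 47, 66, 7, 73, 80, 47, 21, 68, 89, 51, 34, 85
F(100) mod 106 = 85


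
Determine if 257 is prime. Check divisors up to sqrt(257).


Check divisors up to sqrt(257) = 16.0312
No divisors found.
257 is prime.

Yes, 257 is prime


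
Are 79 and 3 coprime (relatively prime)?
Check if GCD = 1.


Euclidean algorithm:
79 = 26 * 3 + 1
3 = 3 * 1 + 0
GCD(79, 3) = 1

Yes, coprime (GCD = 1)


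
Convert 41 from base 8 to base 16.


41 (base 8) = 33 (decimal)
33 (decimal) = 21 (base 16)


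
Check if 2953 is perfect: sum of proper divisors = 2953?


Proper divisors of 2953: 1
Sum = 1 = 1

No, 2953 is not perfect (1 ≠ 2953)


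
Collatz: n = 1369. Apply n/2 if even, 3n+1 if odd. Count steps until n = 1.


1369 → 4108 → 2054 → 1027 → 3082 → 1541 → 4624 → 2312 → 1156 → 578 → 289 → 868 → 434 → 217 → 652 → 326 → 163 → 490 → 245 → 736 → 368 → 184 → 92 → 46 → 23 → 70 → 35 → 106 → 53 → 160 → 80 → 40 → 20 → 10 → 5 → 16 → 8 → 4 → 2 → 1
Total steps = 39

39 steps


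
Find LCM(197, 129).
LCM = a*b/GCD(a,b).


GCD(197, 129) = 1
LCM = 197*129/1 = 25413/1 = 25413

LCM = 25413


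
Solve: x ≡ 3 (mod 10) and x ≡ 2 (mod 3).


M = 10*3 = 30
M1 = M/10 = 3, M2 = M/3 = 10
M1^(-1) mod 10 = 7, M2^(-1) mod 3 = 1
x = 3*3*7 + 2*10*1 = 83
83 mod 30 = 23
Check: 23 mod 10 = 3 ✓, 23 mod 3 = 2 ✓

x ≡ 23 (mod 30)


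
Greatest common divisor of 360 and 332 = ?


360 = 1 * 332 + 28
332 = 11 * 28 + 24
28 = 1 * 24 + 4
24 = 6 * 4 + 0
GCD = 4


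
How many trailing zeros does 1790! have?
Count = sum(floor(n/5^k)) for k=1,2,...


floor(1790/5) = 358
floor(1790/25) = 71
floor(1790/125) = 14
floor(1790/625) = 2
Total = 445

445 trailing zeros


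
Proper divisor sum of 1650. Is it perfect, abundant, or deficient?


Proper divisors: 1, 2, 3, 5, 6, 10, 11, 15, 22, 25, 30, 33, 50, 55, 66, 75, 110, 150, 165, 275, 330, 550, 825
Sum = 1 + 2 + 3 + 5 + 6 + 10 + 11 + 15 + 22 + 25 + 30 + 33 + 50 + 55 + 66 + 75 + 110 + 150 + 165 + 275 + 330 + 550 + 825 = 2814
2814 > 1650 → abundant

s(1650) = 2814 (abundant)


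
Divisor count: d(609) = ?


609 = 3^1 × 7^1 × 29^1
d(609) = (1+1) × (1+1) × (1+1) = 8

8 divisors


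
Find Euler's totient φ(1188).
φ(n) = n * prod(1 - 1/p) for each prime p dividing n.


1188 = 2^2 × 3^3 × 11
Prime factors: 2, 3, 11
φ(1188) = 1188 × (1-1/2) × (1-1/3) × (1-1/11)
= 1188 × 1/2 × 2/3 × 10/11 = 360

φ(1188) = 360


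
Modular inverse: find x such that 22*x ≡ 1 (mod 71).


Use the extended Euclidean algorithm on (71, 22); each row r = 71*s + 22*t:
r=71, s=1, t=0
r=22, s=0, t=1
q=3: r=5, s=1, t=-3   [71*(1) + 22*(-3) = 5]
q=4: r=2, s=-4, t=13   [71*(-4) + 22*(13) = 2]
q=2: r=1, s=9, t=-29   [71*(9) + 22*(-29) = 1]
q=2: r=0, s=-22, t=71   [71*(-22) + 22*(71) = 0]
GCD = 1 with t = -29, so 22*(-29) ≡ 1 (mod 71)
Inverse = -29 mod 71 = 42
Check: 22 * 42 = 924 ≡ 1 (mod 71)

22^(-1) ≡ 42 (mod 71)


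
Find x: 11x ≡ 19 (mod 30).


GCD(11, 30) = 1, unique solution
a^(-1) mod 30 = 11
x = 11 * 19 mod 30 = 29

x ≡ 29 (mod 30)


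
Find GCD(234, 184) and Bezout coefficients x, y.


Tabular extended Euclidean (each row: r = 234*s + 184*t):
r=234, s=1, t=0
r=184, s=0, t=1
q=1: r=50, s=1, t=-1   [234*(1) + 184*(-1) = 50]
q=3: r=34, s=-3, t=4   [234*(-3) + 184*(4) = 34]
q=1: r=16, s=4, t=-5   [234*(4) + 184*(-5) = 16]
q=2: r=2, s=-11, t=14   [234*(-11) + 184*(14) = 2]
q=8: r=0, s=92, t=-117   [234*(92) + 184*(-117) = 0]
GCD = 2; from the row with r=2: x=-11, y=14
Check: 234*(-11) + 184*(14) = -2574 + 2576 = 2

GCD = 2, x = -11, y = 14


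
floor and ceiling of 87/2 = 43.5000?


87/2 = 43.5000
floor = 43
ceil = 44

floor = 43, ceil = 44


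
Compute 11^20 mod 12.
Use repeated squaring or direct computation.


11^1 mod 12 = 11
11^2 mod 12 = 1
11^3 mod 12 = 11
11^4 mod 12 = 1
11^5 mod 12 = 11
11^6 mod 12 = 1
11^7 mod 12 = 11
11^8 mod 12 = 1
11^9 mod 12 = 11
11^10 mod 12 = 1
11^11 mod 12 = 11
11^12 mod 12 = 1
11^13 mod 12 = 11
11^14 mod 12 = 1
11^15 mod 12 = 11
11^16 mod 12 = 1
11^17 mod 12 = 11
11^18 mod 12 = 1
11^19 mod 12 = 11
11^20 mod 12 = 1


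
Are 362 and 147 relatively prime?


Euclidean algorithm:
362 = 2 * 147 + 68
147 = 2 * 68 + 11
68 = 6 * 11 + 2
11 = 5 * 2 + 1
2 = 2 * 1 + 0
GCD(362, 147) = 1

Yes, coprime (GCD = 1)


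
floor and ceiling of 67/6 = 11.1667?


67/6 = 11.1667
floor = 11
ceil = 12

floor = 11, ceil = 12


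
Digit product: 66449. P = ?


6 × 6 × 4 × 4 × 9 = 5184


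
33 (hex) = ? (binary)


33 (base 16) = 51 (decimal)
51 (decimal) = 110011 (base 2)


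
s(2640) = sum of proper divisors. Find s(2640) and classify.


Proper divisors: 1, 2, 3, 4, 5, 6, 8, 10, 11, 12, 15, 16, 20, 22, 24, 30, 33, 40, 44, 48, 55, 60, 66, 80, 88, 110, 120, 132, 165, 176, 220, 240, 264, 330, 440, 528, 660, 880, 1320
Sum = 1 + 2 + 3 + 4 + 5 + 6 + 8 + 10 + 11 + 12 + 15 + 16 + 20 + 22 + 24 + 30 + 33 + 40 + 44 + 48 + 55 + 60 + 66 + 80 + 88 + 110 + 120 + 132 + 165 + 176 + 220 + 240 + 264 + 330 + 440 + 528 + 660 + 880 + 1320 = 6288
6288 > 2640 → abundant

s(2640) = 6288 (abundant)


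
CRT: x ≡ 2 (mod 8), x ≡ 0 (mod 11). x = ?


M = 8*11 = 88
M1 = M/8 = 11, M2 = M/11 = 8
M1^(-1) mod 8 = 3, M2^(-1) mod 11 = 7
x = 2*11*3 + 0*8*7 = 66
66 mod 88 = 66
Check: 66 mod 8 = 2 ✓, 66 mod 11 = 0 ✓

x ≡ 66 (mod 88)


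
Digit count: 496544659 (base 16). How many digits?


496544659 in base 16 = 1D98AB93
Number of digits = 8

8 digits (base 16)


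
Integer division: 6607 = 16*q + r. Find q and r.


6607 = 16 * 412 + 15
Check: 6592 + 15 = 6607

q = 412, r = 15


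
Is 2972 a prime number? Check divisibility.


2972 / 2 = 1486 (exact division)
2972 is NOT prime.

No, 2972 is not prime


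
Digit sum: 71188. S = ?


7 + 1 + 1 + 8 + 8 = 25


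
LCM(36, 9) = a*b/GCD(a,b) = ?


GCD(36, 9) = 9
LCM = 36*9/9 = 324/9 = 36

LCM = 36


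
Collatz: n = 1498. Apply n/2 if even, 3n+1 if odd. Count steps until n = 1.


1498 → 749 → 2248 → 1124 → 562 → 281 → 844 → 422 → 211 → 634 → 317 → 952 → 476 → 238 → 119 → 358 → 179 → 538 → 269 → 808 → 404 → 202 → 101 → 304 → 152 → 76 → 38 → 19 → 58 → 29 → 88 → 44 → 22 → 11 → 34 → 17 → 52 → 26 → 13 → 40 → 20 → 10 → 5 → 16 → 8 → 4 → 2 → 1
Total steps = 47

47 steps


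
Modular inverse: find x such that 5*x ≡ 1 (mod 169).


Use the extended Euclidean algorithm on (169, 5); each row r = 169*s + 5*t:
r=169, s=1, t=0
r=5, s=0, t=1
q=33: r=4, s=1, t=-33   [169*(1) + 5*(-33) = 4]
q=1: r=1, s=-1, t=34   [169*(-1) + 5*(34) = 1]
q=4: r=0, s=5, t=-169   [169*(5) + 5*(-169) = 0]
GCD = 1 with t = 34, so 5*(34) ≡ 1 (mod 169)
Inverse = 34 mod 169 = 34
Check: 5 * 34 = 170 ≡ 1 (mod 169)

5^(-1) ≡ 34 (mod 169)


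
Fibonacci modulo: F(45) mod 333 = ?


F(k) mod 333 for k=1..45:
1, 1, 2, 3, 5, 8, 13, 21, 34, 55, 89, 144, 233, 44, 277, 321, 265, 253, 185, 105, 290, 62, 19, 81, 100, 181, 281, 129, 77, 206, 283, 156, 106, 262, 35, 297, 332, 296, 295, 258, 220, 145, 32, 177, 209
F(45) mod 333 = 209


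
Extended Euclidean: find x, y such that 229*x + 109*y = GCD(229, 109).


Tabular extended Euclidean (each row: r = 229*s + 109*t):
r=229, s=1, t=0
r=109, s=0, t=1
q=2: r=11, s=1, t=-2   [229*(1) + 109*(-2) = 11]
q=9: r=10, s=-9, t=19   [229*(-9) + 109*(19) = 10]
q=1: r=1, s=10, t=-21   [229*(10) + 109*(-21) = 1]
q=10: r=0, s=-109, t=229   [229*(-109) + 109*(229) = 0]
GCD = 1; from the row with r=1: x=10, y=-21
Check: 229*(10) + 109*(-21) = 2290 - 2289 = 1

GCD = 1, x = 10, y = -21


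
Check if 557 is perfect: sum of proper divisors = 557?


Proper divisors of 557: 1
Sum = 1 = 1

No, 557 is not perfect (1 ≠ 557)


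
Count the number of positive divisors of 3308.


3308 = 2^2 × 827^1
d(3308) = (2+1) × (1+1) = 6

6 divisors


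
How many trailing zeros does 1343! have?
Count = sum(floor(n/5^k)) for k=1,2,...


floor(1343/5) = 268
floor(1343/25) = 53
floor(1343/125) = 10
floor(1343/625) = 2
Total = 333

333 trailing zeros


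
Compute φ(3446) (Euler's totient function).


3446 = 2 × 1723
Prime factors: 2, 1723
φ(3446) = 3446 × (1-1/2) × (1-1/1723)
= 3446 × 1/2 × 1722/1723 = 1722

φ(3446) = 1722


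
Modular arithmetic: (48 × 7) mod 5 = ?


48 × 7 = 336
336 mod 5 = 1


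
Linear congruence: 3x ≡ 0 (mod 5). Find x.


GCD(3, 5) = 1, unique solution
a^(-1) mod 5 = 2
x = 2 * 0 mod 5 = 0

x ≡ 0 (mod 5)


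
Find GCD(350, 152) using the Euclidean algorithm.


350 = 2 * 152 + 46
152 = 3 * 46 + 14
46 = 3 * 14 + 4
14 = 3 * 4 + 2
4 = 2 * 2 + 0
GCD = 2


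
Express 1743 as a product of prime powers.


1743 / 3 = 581
581 / 7 = 83
83 / 83 = 1
1743 = 3 × 7 × 83


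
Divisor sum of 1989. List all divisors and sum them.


Divisors of 1989: 1, 3, 9, 13, 17, 39, 51, 117, 153, 221, 663, 1989
Sum = 1 + 3 + 9 + 13 + 17 + 39 + 51 + 117 + 153 + 221 + 663 + 1989 = 3276

σ(1989) = 3276


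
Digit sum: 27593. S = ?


2 + 7 + 5 + 9 + 3 = 26


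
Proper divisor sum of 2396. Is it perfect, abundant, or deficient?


Proper divisors: 1, 2, 4, 599, 1198
Sum = 1 + 2 + 4 + 599 + 1198 = 1804
1804 < 2396 → deficient

s(2396) = 1804 (deficient)


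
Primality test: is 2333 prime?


Check divisors up to sqrt(2333) = 48.3011
No divisors found.
2333 is prime.

Yes, 2333 is prime


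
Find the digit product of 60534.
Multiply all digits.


6 × 0 × 5 × 3 × 4 = 0


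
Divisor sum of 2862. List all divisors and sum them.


Divisors of 2862: 1, 2, 3, 6, 9, 18, 27, 53, 54, 106, 159, 318, 477, 954, 1431, 2862
Sum = 1 + 2 + 3 + 6 + 9 + 18 + 27 + 53 + 54 + 106 + 159 + 318 + 477 + 954 + 1431 + 2862 = 6480

σ(2862) = 6480


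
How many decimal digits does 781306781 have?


781306781 has 9 digits in base 10
floor(log10(781306781)) + 1 = floor(8.8928) + 1 = 9

9 digits (base 10)


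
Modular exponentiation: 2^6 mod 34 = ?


2^1 mod 34 = 2
2^2 mod 34 = 4
2^3 mod 34 = 8
2^4 mod 34 = 16
2^5 mod 34 = 32
2^6 mod 34 = 30


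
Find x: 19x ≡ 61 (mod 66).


GCD(19, 66) = 1, unique solution
a^(-1) mod 66 = 7
x = 7 * 61 mod 66 = 31

x ≡ 31 (mod 66)


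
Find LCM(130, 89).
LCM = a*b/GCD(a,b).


GCD(130, 89) = 1
LCM = 130*89/1 = 11570/1 = 11570

LCM = 11570


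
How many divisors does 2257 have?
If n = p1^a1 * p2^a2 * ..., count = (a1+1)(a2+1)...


2257 = 37^1 × 61^1
d(2257) = (1+1) × (1+1) = 4

4 divisors


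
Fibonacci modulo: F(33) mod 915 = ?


F(k) mod 915 for k=1..33:
1, 1, 2, 3, 5, 8, 13, 21, 34, 55, 89, 144, 233, 377, 610, 72, 682, 754, 521, 360, 881, 326, 292, 618, 910, 613, 608, 306, 914, 305, 304, 609, 913
F(33) mod 915 = 913


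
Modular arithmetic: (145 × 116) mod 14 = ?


145 × 116 = 16820
16820 mod 14 = 6


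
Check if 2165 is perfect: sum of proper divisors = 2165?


Proper divisors of 2165: 1, 5, 433
Sum = 1 + 5 + 433 = 439

No, 2165 is not perfect (439 ≠ 2165)


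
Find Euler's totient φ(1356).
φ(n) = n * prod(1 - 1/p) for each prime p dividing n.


1356 = 2^2 × 3 × 113
Prime factors: 2, 3, 113
φ(1356) = 1356 × (1-1/2) × (1-1/3) × (1-1/113)
= 1356 × 1/2 × 2/3 × 112/113 = 448

φ(1356) = 448


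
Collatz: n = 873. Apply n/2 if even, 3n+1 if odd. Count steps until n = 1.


873 → 2620 → 1310 → 655 → 1966 → 983 → 2950 → 1475 → 4426 → 2213 → 6640 → 3320 → 1660 → 830 → 415 → 1246 → 623 → 1870 → 935 → 2806 → 1403 → 4210 → 2105 → 6316 → 3158 → 1579 → 4738 → 2369 → 7108 → 3554 → 1777 → 5332 → 2666 → 1333 → 4000 → 2000 → 1000 → 500 → 250 → 125 → 376 → 188 → 94 → 47 → 142 → 71 → 214 → 107 → 322 → 161 → 484 → 242 → 121 → 364 → 182 → 91 → 274 → 137 → 412 → 206 → 103 → 310 → 155 → 466 → 233 → 700 → 350 → 175 → 526 → 263 → 790 → 395 → 1186 → 593 → 1780 → 890 → 445 → 1336 → 668 → 334 → 167 → 502 → 251 → 754 → 377 → 1132 → 566 → 283 → 850 → 425 → 1276 → 638 → 319 → 958 → 479 → 1438 → 719 → 2158 → 1079 → 3238 → 1619 → 4858 → 2429 → 7288 → 3644 → 1822 → 911 → 2734 → 1367 → 4102 → 2051 → 6154 → 3077 → 9232 → 4616 → 2308 → 1154 → 577 → 1732 → 866 → 433 → 1300 → 650 → 325 → 976 → 488 → 244 → 122 → 61 → 184 → 92 → 46 → 23 → 70 → 35 → 106 → 53 → 160 → 80 → 40 → 20 → 10 → 5 → 16 → 8 → 4 → 2 → 1
Total steps = 147

147 steps
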